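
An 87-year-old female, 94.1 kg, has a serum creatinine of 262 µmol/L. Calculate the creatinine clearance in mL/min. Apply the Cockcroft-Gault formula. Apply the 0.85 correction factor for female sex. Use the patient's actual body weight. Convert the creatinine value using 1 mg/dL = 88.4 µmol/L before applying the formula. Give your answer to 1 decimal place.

19.9 mL/min

SCr = 262 / 88.4 = 2.964 mg/dL
CrCl = (140 − 87) × 94.1 / (72 × 2.964) × 0.85 = 4987.3 / 213.41 × 0.85 ≈ 19.9 mL/min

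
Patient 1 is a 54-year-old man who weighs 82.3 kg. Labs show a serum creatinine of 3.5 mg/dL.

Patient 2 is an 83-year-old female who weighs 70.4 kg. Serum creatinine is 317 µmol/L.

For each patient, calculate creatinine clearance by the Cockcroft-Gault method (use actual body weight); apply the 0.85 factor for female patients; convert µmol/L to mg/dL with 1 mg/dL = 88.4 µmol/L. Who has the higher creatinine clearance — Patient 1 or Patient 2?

Patient 1: CrCl = (140 − 54) × 82.3 / (72 × 3.5) = 7077.8 / 252.00 ≈ 28.1 mL/min
Patient 2: SCr = 317 / 88.4 = 3.586 mg/dL
Patient 2: CrCl = (140 − 83) × 70.4 / (72 × 3.586) × 0.85 = 4012.8 / 258.19 × 0.85 ≈ 13.2 mL/min
28.1 vs 13.2 mL/min → Patient 1 is higher.

Patient 1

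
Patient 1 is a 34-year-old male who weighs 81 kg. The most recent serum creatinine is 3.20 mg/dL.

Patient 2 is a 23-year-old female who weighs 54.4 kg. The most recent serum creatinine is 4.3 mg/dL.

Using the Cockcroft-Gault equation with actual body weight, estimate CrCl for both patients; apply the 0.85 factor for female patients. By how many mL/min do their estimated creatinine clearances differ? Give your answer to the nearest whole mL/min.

20 mL/min

Patient 1: CrCl = (140 − 34) × 81 / (72 × 3.2) = 8586.0 / 230.40 ≈ 37.3 mL/min
Patient 2: CrCl = (140 − 23) × 54.4 / (72 × 4.3) × 0.85 = 6364.8 / 309.60 × 0.85 ≈ 17.5 mL/min
|37.3 − 17.5| = 19.8 mL/min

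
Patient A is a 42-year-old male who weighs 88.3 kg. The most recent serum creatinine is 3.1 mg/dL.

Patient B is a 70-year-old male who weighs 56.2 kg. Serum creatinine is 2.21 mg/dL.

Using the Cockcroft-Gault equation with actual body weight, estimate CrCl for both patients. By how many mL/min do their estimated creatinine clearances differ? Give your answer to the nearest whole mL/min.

14 mL/min

Patient A: CrCl = (140 − 42) × 88.3 / (72 × 3.1) = 8653.4 / 223.20 ≈ 38.8 mL/min
Patient B: CrCl = (140 − 70) × 56.2 / (72 × 2.21) = 3934.0 / 159.12 ≈ 24.7 mL/min
|38.8 − 24.7| = 14.1 mL/min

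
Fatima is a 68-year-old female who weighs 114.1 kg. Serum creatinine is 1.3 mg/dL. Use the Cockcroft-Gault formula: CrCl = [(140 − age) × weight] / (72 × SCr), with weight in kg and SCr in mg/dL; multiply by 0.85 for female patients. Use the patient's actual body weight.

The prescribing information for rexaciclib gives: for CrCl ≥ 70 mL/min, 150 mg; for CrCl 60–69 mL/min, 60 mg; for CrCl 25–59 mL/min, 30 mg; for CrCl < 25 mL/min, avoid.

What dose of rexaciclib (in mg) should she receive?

150 mg

CrCl = (140 − 68) × 114.1 / (72 × 1.3) × 0.85 = 8215.2 / 93.60 × 0.85 ≈ 74.6 mL/min
CrCl ≈ 75 mL/min → bracket ≥ 70 mL/min.
Dose for this bracket: 150 mg.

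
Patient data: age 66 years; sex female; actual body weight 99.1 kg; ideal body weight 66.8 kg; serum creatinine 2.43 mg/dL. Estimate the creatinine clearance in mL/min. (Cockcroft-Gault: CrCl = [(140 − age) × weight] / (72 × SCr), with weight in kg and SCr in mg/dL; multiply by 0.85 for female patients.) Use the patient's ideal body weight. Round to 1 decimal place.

24.0 mL/min

CrCl = (140 − 66) × 66.8 / (72 × 2.43) × 0.85 = 4943.2 / 174.96 × 0.85 ≈ 24.0 mL/min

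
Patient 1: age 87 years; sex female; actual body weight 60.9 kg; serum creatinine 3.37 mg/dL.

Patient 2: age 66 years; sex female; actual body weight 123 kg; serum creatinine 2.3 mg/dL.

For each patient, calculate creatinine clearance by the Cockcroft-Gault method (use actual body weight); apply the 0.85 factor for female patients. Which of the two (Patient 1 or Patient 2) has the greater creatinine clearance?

Patient 2

Patient 1: CrCl = (140 − 87) × 60.9 / (72 × 3.37) × 0.85 = 3227.7 / 242.64 × 0.85 ≈ 11.3 mL/min
Patient 2: CrCl = (140 − 66) × 123 / (72 × 2.3) × 0.85 = 9102.0 / 165.60 × 0.85 ≈ 46.7 mL/min
11.3 vs 46.7 mL/min → Patient 2 is higher.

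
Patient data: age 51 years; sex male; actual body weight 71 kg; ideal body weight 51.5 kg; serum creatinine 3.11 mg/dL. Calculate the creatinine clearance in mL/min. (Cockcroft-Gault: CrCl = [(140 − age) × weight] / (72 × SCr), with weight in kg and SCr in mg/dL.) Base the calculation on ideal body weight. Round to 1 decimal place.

CrCl = (140 − 51) × 51.5 / (72 × 3.11) = 4583.5 / 223.92 ≈ 20.5 mL/min

20.5 mL/min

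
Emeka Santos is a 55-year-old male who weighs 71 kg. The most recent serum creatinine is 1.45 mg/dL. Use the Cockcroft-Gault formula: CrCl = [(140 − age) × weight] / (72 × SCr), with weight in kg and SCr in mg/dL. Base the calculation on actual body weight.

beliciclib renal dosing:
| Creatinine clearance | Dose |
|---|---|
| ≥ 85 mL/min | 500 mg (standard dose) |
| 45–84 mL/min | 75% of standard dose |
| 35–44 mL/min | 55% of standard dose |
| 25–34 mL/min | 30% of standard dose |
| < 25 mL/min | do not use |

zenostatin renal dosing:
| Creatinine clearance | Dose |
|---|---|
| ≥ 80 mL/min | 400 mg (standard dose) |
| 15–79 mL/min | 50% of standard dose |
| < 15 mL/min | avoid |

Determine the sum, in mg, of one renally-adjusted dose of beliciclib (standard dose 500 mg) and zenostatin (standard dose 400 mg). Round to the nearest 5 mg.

CrCl = (140 − 55) × 71 / (72 × 1.45) = 6035.0 / 104.40 ≈ 57.8 mL/min
CrCl ≈ 58 mL/min.
beliciclib: 45–84 mL/min → 75% of 500 mg = 375 mg.
zenostatin: 15–79 mL/min → 50% of 400 mg = 200 mg.
Total = 375 + 200 = 575 mg.

575 mg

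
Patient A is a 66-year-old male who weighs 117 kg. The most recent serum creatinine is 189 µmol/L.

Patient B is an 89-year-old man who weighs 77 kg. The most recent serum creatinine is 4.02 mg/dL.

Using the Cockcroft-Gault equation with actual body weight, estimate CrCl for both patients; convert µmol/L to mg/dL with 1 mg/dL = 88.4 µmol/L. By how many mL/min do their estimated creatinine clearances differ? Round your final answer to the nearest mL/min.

Patient A: SCr = 189 / 88.4 = 2.138 mg/dL
Patient A: CrCl = (140 − 66) × 117 / (72 × 2.138) = 8658.0 / 153.94 ≈ 56.2 mL/min
Patient B: CrCl = (140 − 89) × 77 / (72 × 4.02) = 3927.0 / 289.44 ≈ 13.6 mL/min
|56.2 − 13.6| = 42.6 mL/min

43 mL/min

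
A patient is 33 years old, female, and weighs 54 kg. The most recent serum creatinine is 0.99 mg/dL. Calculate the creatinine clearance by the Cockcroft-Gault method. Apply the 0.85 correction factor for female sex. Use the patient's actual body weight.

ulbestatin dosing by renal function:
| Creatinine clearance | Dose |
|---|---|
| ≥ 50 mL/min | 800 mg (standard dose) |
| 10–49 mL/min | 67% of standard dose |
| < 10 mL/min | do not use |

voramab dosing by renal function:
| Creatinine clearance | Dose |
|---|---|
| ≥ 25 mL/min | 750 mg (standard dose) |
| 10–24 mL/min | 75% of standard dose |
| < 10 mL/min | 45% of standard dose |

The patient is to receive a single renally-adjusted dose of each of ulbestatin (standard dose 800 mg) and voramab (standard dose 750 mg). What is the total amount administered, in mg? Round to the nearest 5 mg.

CrCl = (140 − 33) × 54 / (72 × 0.99) × 0.85 = 5778.0 / 71.28 × 0.85 ≈ 68.9 mL/min
CrCl ≈ 69 mL/min.
ulbestatin: ≥ 50 mL/min → 100% of 800 mg = 800 mg.
voramab: ≥ 25 mL/min → 100% of 750 mg = 750 mg.
Total = 800 + 750 = 1550 mg.

1550 mg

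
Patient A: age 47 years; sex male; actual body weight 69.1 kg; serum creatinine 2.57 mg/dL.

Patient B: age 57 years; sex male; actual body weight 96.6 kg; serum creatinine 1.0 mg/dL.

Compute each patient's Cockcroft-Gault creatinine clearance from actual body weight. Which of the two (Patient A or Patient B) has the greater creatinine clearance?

Patient A: CrCl = (140 − 47) × 69.1 / (72 × 2.57) = 6426.3 / 185.04 ≈ 34.7 mL/min
Patient B: CrCl = (140 − 57) × 96.6 / (72 × 1) = 8017.8 / 72.00 ≈ 111.4 mL/min
34.7 vs 111.4 mL/min → Patient B is higher.

Patient B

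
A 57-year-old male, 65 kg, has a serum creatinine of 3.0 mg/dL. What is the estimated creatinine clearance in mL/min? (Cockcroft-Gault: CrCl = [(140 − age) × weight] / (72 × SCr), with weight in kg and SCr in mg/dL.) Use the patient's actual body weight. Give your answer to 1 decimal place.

CrCl = (140 − 57) × 65 / (72 × 3) = 5395.0 / 216.00 ≈ 25.0 mL/min

25.0 mL/min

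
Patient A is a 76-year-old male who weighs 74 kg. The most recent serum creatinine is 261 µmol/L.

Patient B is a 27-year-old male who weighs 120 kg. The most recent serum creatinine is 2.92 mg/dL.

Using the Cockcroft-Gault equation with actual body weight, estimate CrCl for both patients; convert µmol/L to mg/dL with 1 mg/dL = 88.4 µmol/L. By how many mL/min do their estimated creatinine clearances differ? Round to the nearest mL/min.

Patient A: SCr = 261 / 88.4 = 2.952 mg/dL
Patient A: CrCl = (140 − 76) × 74 / (72 × 2.952) = 4736.0 / 212.54 ≈ 22.3 mL/min
Patient B: CrCl = (140 − 27) × 120 / (72 × 2.92) = 13560.0 / 210.24 ≈ 64.5 mL/min
|22.3 − 64.5| = 42.2 mL/min

42 mL/min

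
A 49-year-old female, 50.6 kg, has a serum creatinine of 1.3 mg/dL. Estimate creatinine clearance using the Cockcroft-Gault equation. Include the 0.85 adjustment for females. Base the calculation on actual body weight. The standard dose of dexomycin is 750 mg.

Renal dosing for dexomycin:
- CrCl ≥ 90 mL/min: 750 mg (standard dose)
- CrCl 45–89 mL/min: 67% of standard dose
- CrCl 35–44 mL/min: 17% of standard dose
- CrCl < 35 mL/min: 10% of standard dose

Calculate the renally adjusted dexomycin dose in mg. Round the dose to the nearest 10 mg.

CrCl = (140 − 49) × 50.6 / (72 × 1.3) × 0.85 = 4604.6 / 93.60 × 0.85 ≈ 41.8 mL/min
CrCl ≈ 42 mL/min → bracket 35–44 mL/min.
17% of 750 mg = 127.5 mg → 130 mg

130 mg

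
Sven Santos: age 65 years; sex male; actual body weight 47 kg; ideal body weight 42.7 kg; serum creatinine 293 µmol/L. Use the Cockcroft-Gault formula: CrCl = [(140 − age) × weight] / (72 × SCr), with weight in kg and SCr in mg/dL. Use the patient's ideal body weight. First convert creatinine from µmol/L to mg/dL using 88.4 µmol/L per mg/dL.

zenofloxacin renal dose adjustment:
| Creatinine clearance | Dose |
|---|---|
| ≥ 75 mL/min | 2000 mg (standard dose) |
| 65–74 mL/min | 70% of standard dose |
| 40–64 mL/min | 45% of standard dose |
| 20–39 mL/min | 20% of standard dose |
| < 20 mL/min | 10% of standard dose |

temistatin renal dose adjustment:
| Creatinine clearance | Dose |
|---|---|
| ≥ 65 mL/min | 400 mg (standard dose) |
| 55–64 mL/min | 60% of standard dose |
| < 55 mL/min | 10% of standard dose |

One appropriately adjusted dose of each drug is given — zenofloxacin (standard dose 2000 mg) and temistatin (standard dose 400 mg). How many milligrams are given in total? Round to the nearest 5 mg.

SCr = 293 / 88.4 = 3.314 mg/dL
CrCl = (140 − 65) × 42.7 / (72 × 3.314) = 3202.5 / 238.61 ≈ 13.4 mL/min
CrCl ≈ 13 mL/min.
zenofloxacin: < 20 mL/min → 10% of 2000 mg = 200 mg.
temistatin: < 55 mL/min → 10% of 400 mg = 40 mg.
Total = 200 + 40 = 240 mg.

240 mg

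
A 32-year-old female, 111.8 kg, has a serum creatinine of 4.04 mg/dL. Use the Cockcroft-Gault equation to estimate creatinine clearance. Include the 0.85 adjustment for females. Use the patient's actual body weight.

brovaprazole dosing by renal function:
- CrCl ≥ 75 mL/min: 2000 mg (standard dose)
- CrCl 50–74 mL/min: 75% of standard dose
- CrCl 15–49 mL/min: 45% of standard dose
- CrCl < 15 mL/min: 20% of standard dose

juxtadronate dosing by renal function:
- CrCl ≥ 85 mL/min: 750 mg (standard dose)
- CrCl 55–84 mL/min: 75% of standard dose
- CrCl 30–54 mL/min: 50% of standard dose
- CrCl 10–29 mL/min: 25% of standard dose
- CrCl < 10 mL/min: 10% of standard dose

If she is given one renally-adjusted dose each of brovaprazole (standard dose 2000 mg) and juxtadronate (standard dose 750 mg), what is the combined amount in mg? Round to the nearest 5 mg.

1275 mg

CrCl = (140 − 32) × 111.8 / (72 × 4.04) × 0.85 = 12074.4 / 290.88 × 0.85 ≈ 35.3 mL/min
CrCl ≈ 35 mL/min.
brovaprazole: 15–49 mL/min → 45% of 2000 mg = 900 mg.
juxtadronate: 30–54 mL/min → 50% of 750 mg = 375 mg.
Total = 900 + 375 = 1275 mg.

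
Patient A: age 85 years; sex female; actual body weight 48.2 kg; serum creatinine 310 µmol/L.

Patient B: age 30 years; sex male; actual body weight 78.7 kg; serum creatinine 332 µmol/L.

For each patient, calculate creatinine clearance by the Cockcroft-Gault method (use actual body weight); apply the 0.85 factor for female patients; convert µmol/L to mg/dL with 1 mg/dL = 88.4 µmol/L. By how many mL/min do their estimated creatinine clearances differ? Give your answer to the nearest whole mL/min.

23 mL/min

Patient A: SCr = 310 / 88.4 = 3.507 mg/dL
Patient A: CrCl = (140 − 85) × 48.2 / (72 × 3.507) × 0.85 = 2651.0 / 252.50 × 0.85 ≈ 8.9 mL/min
Patient B: SCr = 332 / 88.4 = 3.756 mg/dL
Patient B: CrCl = (140 − 30) × 78.7 / (72 × 3.756) = 8657.0 / 270.43 ≈ 32.0 mL/min
|8.9 − 32.0| = 23.1 mL/min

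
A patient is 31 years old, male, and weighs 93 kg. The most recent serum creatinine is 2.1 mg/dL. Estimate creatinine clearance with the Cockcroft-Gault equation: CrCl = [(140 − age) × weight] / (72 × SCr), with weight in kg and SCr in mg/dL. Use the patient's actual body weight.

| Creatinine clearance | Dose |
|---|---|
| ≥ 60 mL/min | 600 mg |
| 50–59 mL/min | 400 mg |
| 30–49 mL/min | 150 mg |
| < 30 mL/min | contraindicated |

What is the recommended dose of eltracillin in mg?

CrCl = (140 − 31) × 93 / (72 × 2.1) = 10137.0 / 151.20 ≈ 67.0 mL/min
CrCl ≈ 67 mL/min → bracket ≥ 60 mL/min.
Dose for this bracket: 600 mg.

600 mg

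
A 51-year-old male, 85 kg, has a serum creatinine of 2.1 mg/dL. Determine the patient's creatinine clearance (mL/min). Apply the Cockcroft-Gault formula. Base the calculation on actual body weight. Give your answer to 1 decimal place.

50.0 mL/min

CrCl = (140 − 51) × 85 / (72 × 2.1) = 7565.0 / 151.20 ≈ 50.0 mL/min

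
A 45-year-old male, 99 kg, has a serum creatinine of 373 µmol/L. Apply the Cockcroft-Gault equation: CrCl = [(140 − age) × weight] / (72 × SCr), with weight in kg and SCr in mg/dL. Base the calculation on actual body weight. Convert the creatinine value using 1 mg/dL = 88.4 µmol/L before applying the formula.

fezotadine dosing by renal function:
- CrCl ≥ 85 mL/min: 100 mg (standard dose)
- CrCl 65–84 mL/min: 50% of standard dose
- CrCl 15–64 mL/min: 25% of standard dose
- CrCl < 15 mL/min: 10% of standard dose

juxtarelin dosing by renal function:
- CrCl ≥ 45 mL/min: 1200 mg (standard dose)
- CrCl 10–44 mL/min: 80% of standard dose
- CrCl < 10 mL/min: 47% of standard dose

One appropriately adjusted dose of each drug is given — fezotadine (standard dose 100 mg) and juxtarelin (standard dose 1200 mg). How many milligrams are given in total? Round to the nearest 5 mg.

SCr = 373 / 88.4 = 4.219 mg/dL
CrCl = (140 − 45) × 99 / (72 × 4.219) = 9405.0 / 303.77 ≈ 31.0 mL/min
CrCl ≈ 31 mL/min.
fezotadine: 15–64 mL/min → 25% of 100 mg = 25 mg.
juxtarelin: 10–44 mL/min → 80% of 1200 mg = 960 mg.
Total = 25 + 960 = 985 mg.

985 mg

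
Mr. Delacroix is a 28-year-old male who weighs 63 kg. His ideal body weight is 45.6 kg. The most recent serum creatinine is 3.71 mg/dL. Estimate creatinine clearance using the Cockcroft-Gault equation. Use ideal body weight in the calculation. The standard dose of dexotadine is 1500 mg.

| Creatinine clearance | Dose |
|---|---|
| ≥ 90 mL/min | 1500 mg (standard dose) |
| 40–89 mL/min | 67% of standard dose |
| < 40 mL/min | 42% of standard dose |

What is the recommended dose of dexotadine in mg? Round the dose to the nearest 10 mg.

CrCl = (140 − 28) × 45.6 / (72 × 3.71) = 5107.2 / 267.12 ≈ 19.1 mL/min
CrCl ≈ 19 mL/min → bracket < 40 mL/min.
42% of 1500 mg = 630 mg

630 mg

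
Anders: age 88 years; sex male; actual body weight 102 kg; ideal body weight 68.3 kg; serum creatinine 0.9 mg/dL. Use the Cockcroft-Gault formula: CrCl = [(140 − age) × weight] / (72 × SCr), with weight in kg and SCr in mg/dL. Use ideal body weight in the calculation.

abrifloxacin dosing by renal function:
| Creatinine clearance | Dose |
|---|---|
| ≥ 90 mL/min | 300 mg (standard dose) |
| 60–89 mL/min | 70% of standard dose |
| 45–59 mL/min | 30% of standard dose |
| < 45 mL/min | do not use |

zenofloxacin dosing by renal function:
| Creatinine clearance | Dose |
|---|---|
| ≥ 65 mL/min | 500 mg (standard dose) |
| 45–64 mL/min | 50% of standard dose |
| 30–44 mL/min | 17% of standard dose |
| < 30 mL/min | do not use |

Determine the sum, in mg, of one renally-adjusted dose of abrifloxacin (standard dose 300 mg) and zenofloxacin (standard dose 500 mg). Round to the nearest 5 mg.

CrCl = (140 − 88) × 68.3 / (72 × 0.9) = 3551.6 / 64.80 ≈ 54.8 mL/min
CrCl ≈ 55 mL/min.
abrifloxacin: 45–59 mL/min → 30% of 300 mg = 90 mg.
zenofloxacin: 45–64 mL/min → 50% of 500 mg = 250 mg.
Total = 90 + 250 = 340 mg.

340 mg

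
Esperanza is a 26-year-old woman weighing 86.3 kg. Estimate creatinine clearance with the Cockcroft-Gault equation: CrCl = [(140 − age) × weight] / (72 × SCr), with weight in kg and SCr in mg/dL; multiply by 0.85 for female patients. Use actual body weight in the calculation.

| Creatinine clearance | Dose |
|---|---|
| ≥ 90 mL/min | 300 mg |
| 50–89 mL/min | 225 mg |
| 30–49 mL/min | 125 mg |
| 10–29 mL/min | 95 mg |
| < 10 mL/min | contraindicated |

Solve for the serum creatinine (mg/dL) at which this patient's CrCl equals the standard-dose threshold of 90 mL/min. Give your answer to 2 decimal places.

1.29 mg/dL

Standard dose requires CrCl ≥ 90 mL/min.
Set (140 − 26) × 86.3 × 0.85 / (72 × SCr) = 90
SCr = (140 − 26) × 86.3 × 0.85 / (72 × 90) = 1.291 mg/dL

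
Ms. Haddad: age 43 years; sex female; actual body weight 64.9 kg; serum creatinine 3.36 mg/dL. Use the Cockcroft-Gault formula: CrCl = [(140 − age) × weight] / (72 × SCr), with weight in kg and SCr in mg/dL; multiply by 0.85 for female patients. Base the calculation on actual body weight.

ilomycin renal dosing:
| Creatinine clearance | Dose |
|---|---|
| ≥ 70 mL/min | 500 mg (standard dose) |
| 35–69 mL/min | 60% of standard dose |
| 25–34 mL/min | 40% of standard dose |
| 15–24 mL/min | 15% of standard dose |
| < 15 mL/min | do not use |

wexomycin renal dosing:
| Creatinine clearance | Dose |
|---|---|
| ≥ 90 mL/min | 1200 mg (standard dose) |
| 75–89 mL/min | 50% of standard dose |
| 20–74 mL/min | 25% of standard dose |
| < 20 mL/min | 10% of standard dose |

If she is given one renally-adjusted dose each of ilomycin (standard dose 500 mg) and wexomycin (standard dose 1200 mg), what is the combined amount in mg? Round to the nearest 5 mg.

375 mg

CrCl = (140 − 43) × 64.9 / (72 × 3.36) × 0.85 = 6295.3 / 241.92 × 0.85 ≈ 22.1 mL/min
CrCl ≈ 22 mL/min.
ilomycin: 15–24 mL/min → 15% of 500 mg = 75 mg.
wexomycin: 20–74 mL/min → 25% of 1200 mg = 300 mg.
Total = 75 + 300 = 375 mg.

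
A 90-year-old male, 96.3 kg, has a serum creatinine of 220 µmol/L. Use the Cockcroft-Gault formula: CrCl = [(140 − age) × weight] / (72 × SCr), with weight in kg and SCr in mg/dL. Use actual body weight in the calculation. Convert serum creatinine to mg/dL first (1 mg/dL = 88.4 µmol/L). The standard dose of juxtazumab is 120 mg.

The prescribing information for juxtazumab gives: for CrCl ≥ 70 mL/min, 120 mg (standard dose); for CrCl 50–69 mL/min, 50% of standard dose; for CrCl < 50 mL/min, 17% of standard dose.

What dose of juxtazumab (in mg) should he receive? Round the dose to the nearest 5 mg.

20 mg

SCr = 220 / 88.4 = 2.489 mg/dL
CrCl = (140 − 90) × 96.3 / (72 × 2.489) = 4815.0 / 179.21 ≈ 26.9 mL/min
CrCl ≈ 27 mL/min → bracket < 50 mL/min.
17% of 120 mg = 20.4 mg → 20 mg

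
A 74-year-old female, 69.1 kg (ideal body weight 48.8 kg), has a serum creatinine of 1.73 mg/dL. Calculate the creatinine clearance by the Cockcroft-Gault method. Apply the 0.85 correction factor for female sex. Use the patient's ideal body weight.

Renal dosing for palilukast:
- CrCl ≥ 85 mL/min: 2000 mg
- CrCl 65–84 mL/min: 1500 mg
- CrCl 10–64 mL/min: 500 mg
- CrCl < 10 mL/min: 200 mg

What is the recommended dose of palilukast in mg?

CrCl = (140 − 74) × 48.8 / (72 × 1.73) × 0.85 = 3220.8 / 124.56 × 0.85 ≈ 22.0 mL/min
CrCl ≈ 22 mL/min → bracket 10–64 mL/min.
Dose for this bracket: 500 mg.

500 mg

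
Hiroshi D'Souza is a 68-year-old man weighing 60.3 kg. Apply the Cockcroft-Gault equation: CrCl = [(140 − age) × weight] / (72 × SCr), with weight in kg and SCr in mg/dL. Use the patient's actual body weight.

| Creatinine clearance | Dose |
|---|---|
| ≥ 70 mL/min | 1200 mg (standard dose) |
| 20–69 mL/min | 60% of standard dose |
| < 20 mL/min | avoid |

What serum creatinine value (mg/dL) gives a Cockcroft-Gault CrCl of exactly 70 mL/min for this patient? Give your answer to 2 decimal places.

0.86 mg/dL

Standard dose requires CrCl ≥ 70 mL/min.
Set (140 − 68) × 60.3 / (72 × SCr) = 70
SCr = (140 − 68) × 60.3 / (72 × 70) = 0.861 mg/dL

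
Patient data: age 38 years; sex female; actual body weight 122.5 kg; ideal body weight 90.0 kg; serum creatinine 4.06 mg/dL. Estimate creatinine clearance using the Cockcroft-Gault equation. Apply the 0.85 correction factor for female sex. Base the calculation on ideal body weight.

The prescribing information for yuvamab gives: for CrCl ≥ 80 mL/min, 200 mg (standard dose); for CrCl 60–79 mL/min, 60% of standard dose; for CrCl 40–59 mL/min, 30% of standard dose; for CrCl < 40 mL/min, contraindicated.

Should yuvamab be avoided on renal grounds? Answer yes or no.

CrCl = (140 − 38) × 90 / (72 × 4.06) × 0.85 = 9180.0 / 292.32 × 0.85 ≈ 26.7 mL/min
CrCl ≈ 27 mL/min, which is < 40 mL/min.

yes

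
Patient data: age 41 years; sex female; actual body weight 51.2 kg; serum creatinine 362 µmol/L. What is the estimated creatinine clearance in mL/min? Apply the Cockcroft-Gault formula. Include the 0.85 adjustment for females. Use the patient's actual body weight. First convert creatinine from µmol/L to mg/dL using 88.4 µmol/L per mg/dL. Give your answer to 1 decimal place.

14.6 mL/min

SCr = 362 / 88.4 = 4.095 mg/dL
CrCl = (140 − 41) × 51.2 / (72 × 4.095) × 0.85 = 5068.8 / 294.84 × 0.85 ≈ 14.6 mL/min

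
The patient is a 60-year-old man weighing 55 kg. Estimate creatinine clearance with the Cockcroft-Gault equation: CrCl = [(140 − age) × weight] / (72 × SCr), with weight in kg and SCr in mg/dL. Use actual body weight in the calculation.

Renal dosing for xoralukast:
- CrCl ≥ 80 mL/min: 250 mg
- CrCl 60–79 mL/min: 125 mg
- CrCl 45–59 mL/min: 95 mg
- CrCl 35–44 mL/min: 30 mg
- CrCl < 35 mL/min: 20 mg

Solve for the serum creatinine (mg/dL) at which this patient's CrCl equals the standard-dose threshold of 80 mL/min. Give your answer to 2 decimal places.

0.76 mg/dL

Standard dose requires CrCl ≥ 80 mL/min.
Set (140 − 60) × 55 / (72 × SCr) = 80
SCr = (140 − 60) × 55 / (72 × 80) = 0.764 mg/dL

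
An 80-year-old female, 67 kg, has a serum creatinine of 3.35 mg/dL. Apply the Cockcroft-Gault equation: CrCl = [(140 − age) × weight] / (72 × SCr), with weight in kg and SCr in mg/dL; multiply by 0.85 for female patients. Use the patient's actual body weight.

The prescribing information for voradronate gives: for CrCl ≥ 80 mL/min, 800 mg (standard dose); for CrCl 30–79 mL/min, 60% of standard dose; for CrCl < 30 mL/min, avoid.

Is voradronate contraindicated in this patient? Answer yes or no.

CrCl = (140 − 80) × 67 / (72 × 3.35) × 0.85 = 4020.0 / 241.20 × 0.85 ≈ 14.2 mL/min
CrCl ≈ 14 mL/min, which is < 30 mL/min.

yes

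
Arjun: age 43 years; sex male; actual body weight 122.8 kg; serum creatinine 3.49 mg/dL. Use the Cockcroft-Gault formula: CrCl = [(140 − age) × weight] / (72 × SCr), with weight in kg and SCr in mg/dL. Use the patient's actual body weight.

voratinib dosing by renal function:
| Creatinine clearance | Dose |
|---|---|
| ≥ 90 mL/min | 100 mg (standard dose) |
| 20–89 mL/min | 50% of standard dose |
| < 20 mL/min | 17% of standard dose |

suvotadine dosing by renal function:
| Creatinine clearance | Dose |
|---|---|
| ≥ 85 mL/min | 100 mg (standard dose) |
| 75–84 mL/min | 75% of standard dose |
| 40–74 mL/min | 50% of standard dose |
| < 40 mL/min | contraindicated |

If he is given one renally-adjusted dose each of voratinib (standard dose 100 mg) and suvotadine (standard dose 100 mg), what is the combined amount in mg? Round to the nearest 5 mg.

100 mg

CrCl = (140 − 43) × 122.8 / (72 × 3.49) = 11911.6 / 251.28 ≈ 47.4 mL/min
CrCl ≈ 47 mL/min.
voratinib: 20–89 mL/min → 50% of 100 mg = 50 mg.
suvotadine: 40–74 mL/min → 50% of 100 mg = 50 mg.
Total = 50 + 50 = 100 mg.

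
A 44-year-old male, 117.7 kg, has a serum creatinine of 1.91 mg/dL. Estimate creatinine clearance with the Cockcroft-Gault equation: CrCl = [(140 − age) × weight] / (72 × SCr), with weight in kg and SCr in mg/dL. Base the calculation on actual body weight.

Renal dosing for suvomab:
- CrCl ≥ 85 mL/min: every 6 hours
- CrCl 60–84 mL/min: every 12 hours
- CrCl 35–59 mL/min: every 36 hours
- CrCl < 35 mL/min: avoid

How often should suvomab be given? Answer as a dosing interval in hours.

CrCl = (140 − 44) × 117.7 / (72 × 1.91) = 11299.2 / 137.52 ≈ 82.2 mL/min
CrCl ≈ 82 mL/min → bracket 60–84 mL/min → every 12 hours.

every 12 hours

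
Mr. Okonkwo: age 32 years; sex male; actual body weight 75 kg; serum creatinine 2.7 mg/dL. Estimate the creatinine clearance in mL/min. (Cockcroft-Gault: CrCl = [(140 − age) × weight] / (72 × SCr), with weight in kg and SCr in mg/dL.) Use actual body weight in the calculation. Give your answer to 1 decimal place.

41.7 mL/min

CrCl = (140 − 32) × 75 / (72 × 2.7) = 8100.0 / 194.40 ≈ 41.7 mL/min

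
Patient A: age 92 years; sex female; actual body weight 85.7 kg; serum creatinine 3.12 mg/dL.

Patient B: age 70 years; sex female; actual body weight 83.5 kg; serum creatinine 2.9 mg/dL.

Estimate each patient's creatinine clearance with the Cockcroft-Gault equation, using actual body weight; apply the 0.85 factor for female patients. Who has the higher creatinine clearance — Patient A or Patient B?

Patient B

Patient A: CrCl = (140 − 92) × 85.7 / (72 × 3.12) × 0.85 = 4113.6 / 224.64 × 0.85 ≈ 15.6 mL/min
Patient B: CrCl = (140 − 70) × 83.5 / (72 × 2.9) × 0.85 = 5845.0 / 208.80 × 0.85 ≈ 23.8 mL/min
15.6 vs 23.8 mL/min → Patient B is higher.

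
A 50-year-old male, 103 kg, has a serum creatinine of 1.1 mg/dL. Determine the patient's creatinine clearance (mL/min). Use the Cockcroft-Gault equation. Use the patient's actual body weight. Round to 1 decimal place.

CrCl = (140 − 50) × 103 / (72 × 1.1) = 9270.0 / 79.20 ≈ 117.0 mL/min

117.0 mL/min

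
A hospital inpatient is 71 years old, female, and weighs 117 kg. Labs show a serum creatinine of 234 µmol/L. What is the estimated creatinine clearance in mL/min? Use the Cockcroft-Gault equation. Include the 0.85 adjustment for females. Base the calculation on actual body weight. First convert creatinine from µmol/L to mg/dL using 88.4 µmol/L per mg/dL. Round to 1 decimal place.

SCr = 234 / 88.4 = 2.647 mg/dL
CrCl = (140 − 71) × 117 / (72 × 2.647) × 0.85 = 8073.0 / 190.58 × 0.85 ≈ 36.0 mL/min

36.0 mL/min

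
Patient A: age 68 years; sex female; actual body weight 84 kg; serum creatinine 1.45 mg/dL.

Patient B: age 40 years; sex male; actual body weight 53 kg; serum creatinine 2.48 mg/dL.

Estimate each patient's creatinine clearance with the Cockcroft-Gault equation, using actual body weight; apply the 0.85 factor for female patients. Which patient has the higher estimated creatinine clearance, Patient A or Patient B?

Patient A

Patient A: CrCl = (140 − 68) × 84 / (72 × 1.45) × 0.85 = 6048.0 / 104.40 × 0.85 ≈ 49.2 mL/min
Patient B: CrCl = (140 − 40) × 53 / (72 × 2.48) = 5300.0 / 178.56 ≈ 29.7 mL/min
49.2 vs 29.7 mL/min → Patient A is higher.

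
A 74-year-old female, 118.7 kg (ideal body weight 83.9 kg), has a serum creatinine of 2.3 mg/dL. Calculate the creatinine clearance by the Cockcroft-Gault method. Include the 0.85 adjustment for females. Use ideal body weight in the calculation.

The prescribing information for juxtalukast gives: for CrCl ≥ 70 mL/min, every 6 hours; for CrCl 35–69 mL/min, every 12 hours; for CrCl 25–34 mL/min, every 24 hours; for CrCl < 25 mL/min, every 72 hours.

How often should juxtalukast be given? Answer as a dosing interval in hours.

CrCl = (140 − 74) × 83.9 / (72 × 2.3) × 0.85 = 5537.4 / 165.60 × 0.85 ≈ 28.4 mL/min
CrCl ≈ 28 mL/min → bracket 25–34 mL/min → every 24 hours.

every 24 hours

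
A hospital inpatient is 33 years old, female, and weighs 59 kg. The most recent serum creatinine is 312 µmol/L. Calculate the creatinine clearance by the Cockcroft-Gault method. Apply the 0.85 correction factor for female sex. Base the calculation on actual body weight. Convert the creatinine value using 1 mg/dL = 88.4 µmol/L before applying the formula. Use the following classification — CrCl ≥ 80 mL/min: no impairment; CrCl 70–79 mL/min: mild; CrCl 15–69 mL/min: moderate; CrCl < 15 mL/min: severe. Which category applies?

moderate

SCr = 312 / 88.4 = 3.529 mg/dL
CrCl = (140 − 33) × 59 / (72 × 3.529) × 0.85 = 6313.0 / 254.09 × 0.85 ≈ 21.1 mL/min
21 mL/min falls in the 'moderate' range.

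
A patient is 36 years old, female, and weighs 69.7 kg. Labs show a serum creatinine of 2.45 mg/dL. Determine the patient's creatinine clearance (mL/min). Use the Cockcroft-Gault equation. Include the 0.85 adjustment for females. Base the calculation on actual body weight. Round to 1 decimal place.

34.9 mL/min

CrCl = (140 − 36) × 69.7 / (72 × 2.45) × 0.85 = 7248.8 / 176.40 × 0.85 ≈ 34.9 mL/min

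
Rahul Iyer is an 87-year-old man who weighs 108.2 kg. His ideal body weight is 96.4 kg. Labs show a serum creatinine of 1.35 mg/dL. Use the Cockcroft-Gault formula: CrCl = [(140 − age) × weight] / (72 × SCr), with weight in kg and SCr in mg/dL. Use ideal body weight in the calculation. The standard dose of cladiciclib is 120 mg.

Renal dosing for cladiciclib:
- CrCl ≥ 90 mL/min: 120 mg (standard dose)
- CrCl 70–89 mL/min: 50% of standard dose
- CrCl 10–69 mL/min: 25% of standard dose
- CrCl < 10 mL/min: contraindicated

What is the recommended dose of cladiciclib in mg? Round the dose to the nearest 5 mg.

30 mg

CrCl = (140 − 87) × 96.4 / (72 × 1.35) = 5109.2 / 97.20 ≈ 52.6 mL/min
CrCl ≈ 53 mL/min → bracket 10–69 mL/min.
25% of 120 mg = 30 mg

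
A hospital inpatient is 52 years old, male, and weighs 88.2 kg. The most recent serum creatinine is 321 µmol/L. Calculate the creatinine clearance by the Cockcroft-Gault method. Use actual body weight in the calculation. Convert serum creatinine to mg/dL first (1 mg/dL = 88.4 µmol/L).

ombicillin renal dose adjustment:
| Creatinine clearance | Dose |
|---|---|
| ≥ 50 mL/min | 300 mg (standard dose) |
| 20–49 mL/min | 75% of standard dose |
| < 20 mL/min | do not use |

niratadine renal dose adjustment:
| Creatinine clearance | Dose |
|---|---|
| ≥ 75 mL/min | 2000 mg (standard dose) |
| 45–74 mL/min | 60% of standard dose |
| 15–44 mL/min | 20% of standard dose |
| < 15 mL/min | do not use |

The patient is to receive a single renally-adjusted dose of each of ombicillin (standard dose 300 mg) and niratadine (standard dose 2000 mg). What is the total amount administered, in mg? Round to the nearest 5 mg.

SCr = 321 / 88.4 = 3.631 mg/dL
CrCl = (140 − 52) × 88.2 / (72 × 3.631) = 7761.6 / 261.43 ≈ 29.7 mL/min
CrCl ≈ 30 mL/min.
ombicillin: 20–49 mL/min → 75% of 300 mg = 225 mg.
niratadine: 15–44 mL/min → 20% of 2000 mg = 400 mg.
Total = 225 + 400 = 625 mg.

625 mg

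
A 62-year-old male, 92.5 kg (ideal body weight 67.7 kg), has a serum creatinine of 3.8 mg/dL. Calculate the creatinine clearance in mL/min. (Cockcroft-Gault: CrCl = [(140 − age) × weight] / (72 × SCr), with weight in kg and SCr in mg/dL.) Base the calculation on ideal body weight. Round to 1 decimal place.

19.3 mL/min

CrCl = (140 − 62) × 67.7 / (72 × 3.8) = 5280.6 / 273.60 ≈ 19.3 mL/min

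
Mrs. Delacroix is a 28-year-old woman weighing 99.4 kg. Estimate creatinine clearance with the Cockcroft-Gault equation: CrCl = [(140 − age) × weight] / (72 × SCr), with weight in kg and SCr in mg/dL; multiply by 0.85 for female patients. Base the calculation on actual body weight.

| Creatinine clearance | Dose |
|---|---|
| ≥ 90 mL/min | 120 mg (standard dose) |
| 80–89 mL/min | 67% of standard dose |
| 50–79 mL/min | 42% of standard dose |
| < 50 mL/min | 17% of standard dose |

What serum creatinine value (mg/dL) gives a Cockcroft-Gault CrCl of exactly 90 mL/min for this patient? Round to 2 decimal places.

Standard dose requires CrCl ≥ 90 mL/min.
Set (140 − 28) × 99.4 × 0.85 / (72 × SCr) = 90
SCr = (140 − 28) × 99.4 × 0.85 / (72 × 90) = 1.460 mg/dL

1.46 mg/dL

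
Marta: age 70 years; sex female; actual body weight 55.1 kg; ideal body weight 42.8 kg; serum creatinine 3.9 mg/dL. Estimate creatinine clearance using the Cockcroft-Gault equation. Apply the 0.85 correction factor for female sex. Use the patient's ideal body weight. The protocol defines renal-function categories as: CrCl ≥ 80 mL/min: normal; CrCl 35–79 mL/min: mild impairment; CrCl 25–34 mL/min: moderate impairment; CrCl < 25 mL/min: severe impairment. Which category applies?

CrCl = (140 − 70) × 42.8 / (72 × 3.9) × 0.85 = 2996.0 / 280.80 × 0.85 ≈ 9.1 mL/min
9 mL/min falls in the 'severe impairment' range.

severe impairment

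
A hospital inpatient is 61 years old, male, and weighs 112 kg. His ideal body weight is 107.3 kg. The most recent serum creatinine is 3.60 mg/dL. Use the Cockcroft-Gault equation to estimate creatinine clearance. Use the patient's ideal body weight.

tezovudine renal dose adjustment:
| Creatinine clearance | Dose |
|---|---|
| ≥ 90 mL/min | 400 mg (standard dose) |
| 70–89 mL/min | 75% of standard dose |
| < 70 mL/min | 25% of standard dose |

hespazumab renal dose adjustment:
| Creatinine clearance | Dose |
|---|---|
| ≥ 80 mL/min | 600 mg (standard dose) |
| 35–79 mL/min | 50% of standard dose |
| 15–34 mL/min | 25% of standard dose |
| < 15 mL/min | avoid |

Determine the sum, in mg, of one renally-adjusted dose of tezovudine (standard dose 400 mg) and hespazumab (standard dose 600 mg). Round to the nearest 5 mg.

250 mg

CrCl = (140 − 61) × 107.3 / (72 × 3.6) = 8476.7 / 259.20 ≈ 32.7 mL/min
CrCl ≈ 33 mL/min.
tezovudine: < 70 mL/min → 25% of 400 mg = 100 mg.
hespazumab: 15–34 mL/min → 25% of 600 mg = 150 mg.
Total = 100 + 150 = 250 mg.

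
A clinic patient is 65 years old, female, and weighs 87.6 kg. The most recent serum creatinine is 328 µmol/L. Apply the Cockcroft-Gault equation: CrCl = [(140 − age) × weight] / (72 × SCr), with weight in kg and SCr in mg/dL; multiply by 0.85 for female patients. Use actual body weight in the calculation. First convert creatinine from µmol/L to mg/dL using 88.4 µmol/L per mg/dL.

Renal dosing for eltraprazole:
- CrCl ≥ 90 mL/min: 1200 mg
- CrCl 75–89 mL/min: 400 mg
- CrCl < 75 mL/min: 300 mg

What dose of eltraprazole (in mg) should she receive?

SCr = 328 / 88.4 = 3.71 mg/dL
CrCl = (140 − 65) × 87.6 / (72 × 3.71) × 0.85 = 6570.0 / 267.12 × 0.85 ≈ 20.9 mL/min
CrCl ≈ 21 mL/min → bracket < 75 mL/min.
Dose for this bracket: 300 mg.

300 mg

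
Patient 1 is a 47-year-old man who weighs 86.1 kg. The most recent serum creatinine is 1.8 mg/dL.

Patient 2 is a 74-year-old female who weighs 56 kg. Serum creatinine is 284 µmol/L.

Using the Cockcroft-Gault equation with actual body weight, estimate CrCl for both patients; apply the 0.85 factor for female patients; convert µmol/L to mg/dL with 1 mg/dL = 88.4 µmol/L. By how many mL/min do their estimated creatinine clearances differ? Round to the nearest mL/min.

Patient 1: CrCl = (140 − 47) × 86.1 / (72 × 1.8) = 8007.3 / 129.60 ≈ 61.8 mL/min
Patient 2: SCr = 284 / 88.4 = 3.213 mg/dL
Patient 2: CrCl = (140 − 74) × 56 / (72 × 3.213) × 0.85 = 3696.0 / 231.34 × 0.85 ≈ 13.6 mL/min
|61.8 − 13.6| = 48.2 mL/min

48 mL/min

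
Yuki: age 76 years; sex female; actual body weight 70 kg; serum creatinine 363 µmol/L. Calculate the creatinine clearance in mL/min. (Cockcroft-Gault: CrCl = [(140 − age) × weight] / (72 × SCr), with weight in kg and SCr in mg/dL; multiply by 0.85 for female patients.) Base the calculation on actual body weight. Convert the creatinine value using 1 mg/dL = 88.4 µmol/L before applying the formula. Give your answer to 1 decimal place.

12.9 mL/min

SCr = 363 / 88.4 = 4.106 mg/dL
CrCl = (140 − 76) × 70 / (72 × 4.106) × 0.85 = 4480.0 / 295.63 × 0.85 ≈ 12.9 mL/min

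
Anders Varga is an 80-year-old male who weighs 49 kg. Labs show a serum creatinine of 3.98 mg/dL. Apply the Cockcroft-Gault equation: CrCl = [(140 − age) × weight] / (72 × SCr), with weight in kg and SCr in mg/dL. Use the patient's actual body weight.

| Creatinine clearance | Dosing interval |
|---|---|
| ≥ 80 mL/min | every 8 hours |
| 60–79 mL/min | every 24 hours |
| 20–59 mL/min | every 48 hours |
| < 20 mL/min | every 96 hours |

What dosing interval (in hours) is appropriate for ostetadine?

CrCl = (140 − 80) × 49 / (72 × 3.98) = 2940.0 / 286.56 ≈ 10.3 mL/min
CrCl ≈ 10 mL/min → bracket < 20 mL/min → every 96 hours.

every 96 hours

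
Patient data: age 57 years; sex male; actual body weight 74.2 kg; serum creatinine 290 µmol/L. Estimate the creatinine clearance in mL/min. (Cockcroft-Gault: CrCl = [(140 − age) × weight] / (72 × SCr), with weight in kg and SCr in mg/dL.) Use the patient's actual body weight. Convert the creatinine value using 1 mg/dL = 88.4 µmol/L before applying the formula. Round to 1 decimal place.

26.1 mL/min

SCr = 290 / 88.4 = 3.281 mg/dL
CrCl = (140 − 57) × 74.2 / (72 × 3.281) = 6158.6 / 236.23 ≈ 26.1 mL/min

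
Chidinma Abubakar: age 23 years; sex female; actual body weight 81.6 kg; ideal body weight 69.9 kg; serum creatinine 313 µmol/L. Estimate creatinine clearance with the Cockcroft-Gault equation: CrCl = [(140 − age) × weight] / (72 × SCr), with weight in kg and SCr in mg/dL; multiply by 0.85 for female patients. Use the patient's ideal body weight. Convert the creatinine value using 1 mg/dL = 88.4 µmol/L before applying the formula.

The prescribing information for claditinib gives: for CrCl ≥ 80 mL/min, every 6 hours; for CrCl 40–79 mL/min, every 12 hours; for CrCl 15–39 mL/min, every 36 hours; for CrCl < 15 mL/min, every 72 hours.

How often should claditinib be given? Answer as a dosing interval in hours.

every 36 hours

SCr = 313 / 88.4 = 3.541 mg/dL
CrCl = (140 − 23) × 69.9 / (72 × 3.541) × 0.85 = 8178.3 / 254.95 × 0.85 ≈ 27.3 mL/min
CrCl ≈ 27 mL/min → bracket 15–39 mL/min → every 36 hours.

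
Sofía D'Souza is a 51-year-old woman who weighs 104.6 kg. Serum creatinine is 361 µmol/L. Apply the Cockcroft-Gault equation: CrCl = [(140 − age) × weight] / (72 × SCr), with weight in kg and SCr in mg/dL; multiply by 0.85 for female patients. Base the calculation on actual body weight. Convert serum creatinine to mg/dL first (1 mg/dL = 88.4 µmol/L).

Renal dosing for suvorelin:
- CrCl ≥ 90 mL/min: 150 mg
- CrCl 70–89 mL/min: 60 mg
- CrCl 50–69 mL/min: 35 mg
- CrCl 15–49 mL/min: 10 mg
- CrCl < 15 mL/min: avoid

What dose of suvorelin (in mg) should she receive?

SCr = 361 / 88.4 = 4.084 mg/dL
CrCl = (140 − 51) × 104.6 / (72 × 4.084) × 0.85 = 9309.4 / 294.05 × 0.85 ≈ 26.9 mL/min
CrCl ≈ 27 mL/min → bracket 15–49 mL/min.
Dose for this bracket: 10 mg.

10 mg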